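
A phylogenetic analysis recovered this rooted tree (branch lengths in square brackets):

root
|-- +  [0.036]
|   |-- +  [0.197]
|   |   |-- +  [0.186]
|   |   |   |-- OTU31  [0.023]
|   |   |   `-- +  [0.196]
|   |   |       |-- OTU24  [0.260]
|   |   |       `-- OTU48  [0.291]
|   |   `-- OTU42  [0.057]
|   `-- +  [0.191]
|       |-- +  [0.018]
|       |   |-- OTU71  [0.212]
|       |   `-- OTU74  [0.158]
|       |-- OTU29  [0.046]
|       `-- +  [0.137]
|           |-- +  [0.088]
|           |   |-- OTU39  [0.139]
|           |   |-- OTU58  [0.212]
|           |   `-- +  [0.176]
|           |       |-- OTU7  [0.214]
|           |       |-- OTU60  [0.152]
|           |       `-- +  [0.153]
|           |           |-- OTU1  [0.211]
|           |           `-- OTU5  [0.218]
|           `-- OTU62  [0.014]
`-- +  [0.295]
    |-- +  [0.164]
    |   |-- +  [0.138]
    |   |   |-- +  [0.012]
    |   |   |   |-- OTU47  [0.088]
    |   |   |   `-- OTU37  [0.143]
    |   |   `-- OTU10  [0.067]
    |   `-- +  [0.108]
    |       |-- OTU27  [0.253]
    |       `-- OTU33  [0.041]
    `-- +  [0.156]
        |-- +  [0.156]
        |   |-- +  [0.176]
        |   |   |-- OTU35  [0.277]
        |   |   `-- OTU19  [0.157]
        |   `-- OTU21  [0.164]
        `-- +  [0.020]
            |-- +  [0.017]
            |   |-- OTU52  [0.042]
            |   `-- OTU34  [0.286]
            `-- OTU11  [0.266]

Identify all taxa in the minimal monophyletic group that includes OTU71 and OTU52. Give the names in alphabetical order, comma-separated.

OTU1, OTU10, OTU11, OTU19, OTU21, OTU24, OTU27, OTU29, OTU31, OTU33, OTU34, OTU35, OTU37, OTU39, OTU42, OTU47, OTU48, OTU5, OTU52, OTU58, OTU60, OTU62, OTU7, OTU71, OTU74

Tracing OTU71: it sits inside (OTU71,OTU74).
Tracing OTU52: it sits inside (OTU52,OTU34).
The smallest clade enclosing both is the whole tree (their MRCA is the root), so the answer is all 25 tips in alphabetical order.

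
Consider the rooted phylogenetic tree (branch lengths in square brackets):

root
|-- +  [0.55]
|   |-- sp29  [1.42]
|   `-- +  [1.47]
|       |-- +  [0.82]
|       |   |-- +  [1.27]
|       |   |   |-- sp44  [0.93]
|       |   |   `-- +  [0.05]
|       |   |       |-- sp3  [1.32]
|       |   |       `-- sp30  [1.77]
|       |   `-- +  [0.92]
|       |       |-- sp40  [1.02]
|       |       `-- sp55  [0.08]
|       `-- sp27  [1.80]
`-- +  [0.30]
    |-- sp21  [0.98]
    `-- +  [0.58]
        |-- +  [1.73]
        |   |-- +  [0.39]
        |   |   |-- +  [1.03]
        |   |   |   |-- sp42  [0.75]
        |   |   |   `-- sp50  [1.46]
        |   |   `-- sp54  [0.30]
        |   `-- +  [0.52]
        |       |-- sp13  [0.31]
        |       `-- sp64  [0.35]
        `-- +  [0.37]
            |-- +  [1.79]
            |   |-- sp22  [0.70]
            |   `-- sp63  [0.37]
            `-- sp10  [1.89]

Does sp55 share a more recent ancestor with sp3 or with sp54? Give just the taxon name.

The MRCA of sp55 and sp3 subtends ((sp44,(sp3,sp30)),(sp40,sp55)) (5 taxa).
The MRCA of sp55 and sp54 is the root, subtending the entire tree (16 taxa).
The first is nested inside the second, so sp55 shares a more recent common ancestor with sp3.

sp3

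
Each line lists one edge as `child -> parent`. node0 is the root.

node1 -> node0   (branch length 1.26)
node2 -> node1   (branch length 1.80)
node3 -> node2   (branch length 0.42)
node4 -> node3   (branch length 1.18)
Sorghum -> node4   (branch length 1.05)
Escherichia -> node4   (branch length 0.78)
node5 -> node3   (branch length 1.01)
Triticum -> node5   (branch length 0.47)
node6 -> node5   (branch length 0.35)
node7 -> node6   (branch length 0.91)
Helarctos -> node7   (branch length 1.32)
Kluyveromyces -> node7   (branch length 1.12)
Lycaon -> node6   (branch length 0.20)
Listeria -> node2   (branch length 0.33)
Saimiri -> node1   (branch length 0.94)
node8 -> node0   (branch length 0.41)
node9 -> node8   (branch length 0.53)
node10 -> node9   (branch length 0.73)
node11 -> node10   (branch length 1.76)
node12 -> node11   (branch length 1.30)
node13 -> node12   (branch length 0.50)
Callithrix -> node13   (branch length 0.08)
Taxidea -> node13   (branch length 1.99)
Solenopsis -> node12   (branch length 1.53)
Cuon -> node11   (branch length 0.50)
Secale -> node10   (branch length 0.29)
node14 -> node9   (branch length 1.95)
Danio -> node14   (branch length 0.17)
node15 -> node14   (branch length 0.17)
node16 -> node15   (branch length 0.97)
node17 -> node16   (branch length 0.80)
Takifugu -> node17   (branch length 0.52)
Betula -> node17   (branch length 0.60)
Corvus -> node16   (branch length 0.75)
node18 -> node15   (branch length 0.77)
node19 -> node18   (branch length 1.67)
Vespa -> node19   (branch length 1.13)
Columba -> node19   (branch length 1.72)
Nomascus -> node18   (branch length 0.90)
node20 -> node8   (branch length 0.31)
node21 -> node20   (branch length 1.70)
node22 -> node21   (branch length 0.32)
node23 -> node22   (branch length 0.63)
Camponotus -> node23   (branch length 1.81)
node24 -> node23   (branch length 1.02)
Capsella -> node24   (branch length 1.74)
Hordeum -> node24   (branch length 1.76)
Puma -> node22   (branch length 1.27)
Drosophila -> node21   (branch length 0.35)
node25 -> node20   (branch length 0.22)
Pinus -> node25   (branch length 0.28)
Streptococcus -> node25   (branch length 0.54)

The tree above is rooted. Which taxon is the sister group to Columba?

Vespa

Columba attaches to the tree at the node subtending (Vespa,Columba).
The other lineage descending from that same node — the sister group — is the single tip Vespa.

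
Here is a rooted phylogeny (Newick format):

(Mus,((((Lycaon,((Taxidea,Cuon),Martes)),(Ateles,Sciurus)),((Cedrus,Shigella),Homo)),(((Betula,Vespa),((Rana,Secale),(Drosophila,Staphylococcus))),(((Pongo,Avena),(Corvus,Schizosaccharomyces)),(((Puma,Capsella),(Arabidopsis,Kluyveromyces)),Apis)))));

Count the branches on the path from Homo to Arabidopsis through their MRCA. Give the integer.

9

The MRCA of Homo and Arabidopsis is the node subtending ((((Lycaon,((Taxidea,Cuon),Martes)),(Ateles,Sciurus)),((Cedrus,Shigella),Homo)),(((Betula,Vespa),((Rana,Secale),(Drosophila,Staphylococcus))),(((Pongo,Avena),(Corvus,Schizosaccharomyces)),(((Puma,Capsella),(Arabidopsis,Kluyveromyces)),Apis)))).
From Homo up to that node: 3 branches. From Arabidopsis up to the same node: 6 branches. Total: 3 + 6 = 9.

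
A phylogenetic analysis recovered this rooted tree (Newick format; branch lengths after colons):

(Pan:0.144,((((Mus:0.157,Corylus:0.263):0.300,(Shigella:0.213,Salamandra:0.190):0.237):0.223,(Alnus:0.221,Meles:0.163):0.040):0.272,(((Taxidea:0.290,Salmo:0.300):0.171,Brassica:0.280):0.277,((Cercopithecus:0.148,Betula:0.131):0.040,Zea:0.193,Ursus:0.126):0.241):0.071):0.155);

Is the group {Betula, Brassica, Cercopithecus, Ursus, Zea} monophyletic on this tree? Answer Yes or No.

The MRCA of the listed taxa subtends (((Taxidea,Salmo),Brassica),((Cercopithecus,Betula),Zea,Ursus)).
That clade also contains Salmo, Taxidea, which are not in the proposed group, so the group is not monophyletic.

No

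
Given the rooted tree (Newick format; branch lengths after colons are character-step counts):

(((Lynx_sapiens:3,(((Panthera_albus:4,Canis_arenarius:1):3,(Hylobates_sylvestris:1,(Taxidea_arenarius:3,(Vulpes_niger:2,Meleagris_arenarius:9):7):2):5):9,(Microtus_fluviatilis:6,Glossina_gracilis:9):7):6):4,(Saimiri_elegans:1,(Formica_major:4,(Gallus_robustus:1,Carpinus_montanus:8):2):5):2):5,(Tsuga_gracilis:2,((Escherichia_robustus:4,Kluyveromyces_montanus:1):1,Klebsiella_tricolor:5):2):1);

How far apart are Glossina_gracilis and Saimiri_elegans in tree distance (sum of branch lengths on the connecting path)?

29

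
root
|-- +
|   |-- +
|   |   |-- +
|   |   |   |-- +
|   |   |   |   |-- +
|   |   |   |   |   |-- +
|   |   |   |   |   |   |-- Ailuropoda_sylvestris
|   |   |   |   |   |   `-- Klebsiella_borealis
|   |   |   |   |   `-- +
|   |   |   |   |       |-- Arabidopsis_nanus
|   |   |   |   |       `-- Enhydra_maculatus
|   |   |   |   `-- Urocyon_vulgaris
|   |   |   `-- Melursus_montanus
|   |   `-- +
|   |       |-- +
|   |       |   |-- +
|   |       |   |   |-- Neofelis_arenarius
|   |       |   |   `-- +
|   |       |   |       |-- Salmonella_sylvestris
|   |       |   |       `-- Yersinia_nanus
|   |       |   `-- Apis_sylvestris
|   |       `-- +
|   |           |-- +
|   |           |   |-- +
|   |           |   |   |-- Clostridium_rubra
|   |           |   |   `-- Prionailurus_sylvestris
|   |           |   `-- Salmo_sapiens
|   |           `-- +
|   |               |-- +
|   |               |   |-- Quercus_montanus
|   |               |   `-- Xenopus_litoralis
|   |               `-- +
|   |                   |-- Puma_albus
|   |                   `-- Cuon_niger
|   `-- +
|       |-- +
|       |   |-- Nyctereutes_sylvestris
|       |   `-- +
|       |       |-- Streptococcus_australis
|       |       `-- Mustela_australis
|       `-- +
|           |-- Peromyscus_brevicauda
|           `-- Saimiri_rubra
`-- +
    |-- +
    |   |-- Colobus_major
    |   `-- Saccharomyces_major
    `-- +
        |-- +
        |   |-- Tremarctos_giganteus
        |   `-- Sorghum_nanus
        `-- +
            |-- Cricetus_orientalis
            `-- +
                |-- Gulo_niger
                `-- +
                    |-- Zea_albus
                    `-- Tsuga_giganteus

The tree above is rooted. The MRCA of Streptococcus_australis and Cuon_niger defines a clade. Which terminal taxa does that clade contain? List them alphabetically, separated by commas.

Tracing Streptococcus_australis: it sits inside (Streptococcus_australis,Mustela_australis).
Tracing Cuon_niger: it sits inside (Puma_albus,Cuon_niger).
The smallest clade enclosing both is ((((((Ailuropoda_sylvestris,Klebsiella_borealis),(Arabidopsis_nanus,Enhydra_maculatus)),Urocyon_vulgaris),Melursus_montanus),(((Neofelis_arenarius,(Salmonella_sylvestris,Yersinia_nanus)),Apis_sylvestris),(((Clostridium_rubra,Prionailurus_sylvestris),Salmo_sapiens),((Quercus_montanus,Xenopus_litoralis),(Puma_albus,Cuon_niger))))),((Nyctereutes_sylvestris,(Streptococcus_australis,Mustela_australis)),(Peromyscus_brevicauda,Saimiri_rubra))); the answer is its 22 terminal taxa in alphabetical order.

Ailuropoda_sylvestris, Apis_sylvestris, Arabidopsis_nanus, Clostridium_rubra, Cuon_niger, Enhydra_maculatus, Klebsiella_borealis, Melursus_montanus, Mustela_australis, Neofelis_arenarius, Nyctereutes_sylvestris, Peromyscus_brevicauda, Prionailurus_sylvestris, Puma_albus, Quercus_montanus, Saimiri_rubra, Salmo_sapiens, Salmonella_sylvestris, Streptococcus_australis, Urocyon_vulgaris, Xenopus_litoralis, Yersinia_nanus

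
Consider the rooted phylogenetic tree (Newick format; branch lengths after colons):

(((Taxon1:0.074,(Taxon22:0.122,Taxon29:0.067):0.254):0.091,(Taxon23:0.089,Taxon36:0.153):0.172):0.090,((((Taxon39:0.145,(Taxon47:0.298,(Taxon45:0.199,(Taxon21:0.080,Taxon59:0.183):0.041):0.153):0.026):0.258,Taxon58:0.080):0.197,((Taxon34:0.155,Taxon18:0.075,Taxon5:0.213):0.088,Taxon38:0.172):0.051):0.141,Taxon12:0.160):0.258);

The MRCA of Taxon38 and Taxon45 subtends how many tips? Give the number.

10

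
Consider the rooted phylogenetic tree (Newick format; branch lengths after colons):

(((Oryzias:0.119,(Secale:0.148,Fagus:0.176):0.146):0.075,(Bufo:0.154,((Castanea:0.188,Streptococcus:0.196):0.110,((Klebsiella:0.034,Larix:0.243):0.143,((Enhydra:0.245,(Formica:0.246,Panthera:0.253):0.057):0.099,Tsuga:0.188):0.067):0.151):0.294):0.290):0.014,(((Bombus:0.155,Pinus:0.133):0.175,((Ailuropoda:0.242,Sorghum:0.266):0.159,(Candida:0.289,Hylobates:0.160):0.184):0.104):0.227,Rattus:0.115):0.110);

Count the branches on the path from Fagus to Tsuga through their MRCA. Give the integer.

8

The MRCA of Fagus and Tsuga is the node subtending ((Oryzias,(Secale,Fagus)),(Bufo,((Castanea,Streptococcus),((Klebsiella,Larix),((Enhydra,(Formica,Panthera)),Tsuga))))).
From Fagus up to that node: 3 branches. From Tsuga up to the same node: 5 branches. Total: 3 + 5 = 8.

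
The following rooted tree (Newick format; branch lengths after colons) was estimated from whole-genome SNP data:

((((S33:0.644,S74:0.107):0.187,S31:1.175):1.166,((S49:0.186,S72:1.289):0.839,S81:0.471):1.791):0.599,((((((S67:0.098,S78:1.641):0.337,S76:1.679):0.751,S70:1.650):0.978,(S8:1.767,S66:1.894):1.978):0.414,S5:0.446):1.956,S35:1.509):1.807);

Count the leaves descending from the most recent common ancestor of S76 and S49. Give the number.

14

The MRCA of S76 and S49 is the root, so the clade is the entire tree.
That clade contains 14 terminal taxa: S31, S33, S35, S49, S5, S66, S67, S70, S72, S74, S76, S78, S8, S81.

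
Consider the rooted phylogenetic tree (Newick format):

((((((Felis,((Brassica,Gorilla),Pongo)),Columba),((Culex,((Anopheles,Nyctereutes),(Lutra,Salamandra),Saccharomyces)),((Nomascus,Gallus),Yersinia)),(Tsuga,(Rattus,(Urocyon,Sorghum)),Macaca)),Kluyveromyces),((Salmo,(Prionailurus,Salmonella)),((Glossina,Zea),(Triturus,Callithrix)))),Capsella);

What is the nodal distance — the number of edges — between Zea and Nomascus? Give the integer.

10

The MRCA of Zea and Nomascus is the node subtending (((((Felis,((Brassica,Gorilla),Pongo)),Columba),((Culex,((Anopheles,Nyctereutes),(Lutra,Salamandra),Saccharomyces)),((Nomascus,Gallus),Yersinia)),(Tsuga,(Rattus,(Urocyon,Sorghum)),Macaca)),Kluyveromyces),((Salmo,(Prionailurus,Salmonella)),((Glossina,Zea),(Triturus,Callithrix)))).
From Zea up to that node: 4 branches. From Nomascus up to the same node: 6 branches. Total: 4 + 6 = 10.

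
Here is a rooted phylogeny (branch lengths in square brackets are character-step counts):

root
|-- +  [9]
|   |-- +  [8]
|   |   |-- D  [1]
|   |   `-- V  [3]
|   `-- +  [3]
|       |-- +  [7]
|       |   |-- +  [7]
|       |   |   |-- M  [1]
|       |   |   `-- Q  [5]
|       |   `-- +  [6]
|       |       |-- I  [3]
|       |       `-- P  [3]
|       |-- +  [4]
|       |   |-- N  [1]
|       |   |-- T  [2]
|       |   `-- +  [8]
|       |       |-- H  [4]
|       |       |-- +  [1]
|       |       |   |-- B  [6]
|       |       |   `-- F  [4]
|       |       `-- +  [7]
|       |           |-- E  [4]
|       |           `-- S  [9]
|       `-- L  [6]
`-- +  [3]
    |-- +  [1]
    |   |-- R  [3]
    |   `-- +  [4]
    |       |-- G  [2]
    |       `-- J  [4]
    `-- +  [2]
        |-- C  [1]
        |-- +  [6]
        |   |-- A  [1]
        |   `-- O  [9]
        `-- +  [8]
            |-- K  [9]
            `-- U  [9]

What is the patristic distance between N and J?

The path runs N → … → MRCA → … → J; the MRCA is the root of the tree.
Branch lengths along that path: 1 + 4 + 3 + 9 + 3 + 1 + 4 + 4 = 29.

29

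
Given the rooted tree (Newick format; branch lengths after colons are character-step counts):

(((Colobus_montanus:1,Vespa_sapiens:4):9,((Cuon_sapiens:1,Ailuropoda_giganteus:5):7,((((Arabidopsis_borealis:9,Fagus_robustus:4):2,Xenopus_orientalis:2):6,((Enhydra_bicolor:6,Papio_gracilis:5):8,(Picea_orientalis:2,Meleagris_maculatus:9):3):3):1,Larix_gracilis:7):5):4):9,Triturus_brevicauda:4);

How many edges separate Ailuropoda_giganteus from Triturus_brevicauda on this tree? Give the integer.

5

The MRCA of Ailuropoda_giganteus and Triturus_brevicauda is the root of the tree.
From Ailuropoda_giganteus up to that node: 4 branches. From Triturus_brevicauda up to the same node: 1 branch. Total: 4 + 1 = 5.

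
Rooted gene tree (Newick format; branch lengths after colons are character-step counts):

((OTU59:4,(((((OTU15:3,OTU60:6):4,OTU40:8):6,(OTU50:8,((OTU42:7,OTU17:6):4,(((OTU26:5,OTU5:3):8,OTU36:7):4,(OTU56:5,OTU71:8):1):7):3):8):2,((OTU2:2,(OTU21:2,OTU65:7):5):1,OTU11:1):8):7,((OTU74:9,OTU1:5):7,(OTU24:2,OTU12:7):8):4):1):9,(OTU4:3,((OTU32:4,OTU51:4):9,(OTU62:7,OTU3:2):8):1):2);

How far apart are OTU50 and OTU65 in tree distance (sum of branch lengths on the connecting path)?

39

The path runs OTU50 → … → MRCA → … → OTU65; the MRCA is the node subtending ((((OTU15,OTU60),OTU40),(OTU50,((OTU42,OTU17),(((OTU26,OTU5),OTU36),(OTU56,OTU71))))),((OTU2,(OTU21,OTU65)),OTU11)).
Branch lengths along that path: 8 + 8 + 2 + 8 + 1 + 5 + 7 = 39.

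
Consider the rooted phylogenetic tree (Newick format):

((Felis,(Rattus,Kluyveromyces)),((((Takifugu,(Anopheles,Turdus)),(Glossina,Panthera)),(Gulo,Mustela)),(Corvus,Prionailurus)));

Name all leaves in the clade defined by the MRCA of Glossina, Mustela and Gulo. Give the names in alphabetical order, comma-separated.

Tracing Glossina: it sits inside (Glossina,Panthera).
Tracing Mustela: it sits inside (Gulo,Mustela).
Tracing Gulo: it sits inside (Gulo,Mustela).
The smallest clade enclosing all 3 is (((Takifugu,(Anopheles,Turdus)),(Glossina,Panthera)),(Gulo,Mustela)); the answer is its 7 terminal taxa in alphabetical order.

Anopheles, Glossina, Gulo, Mustela, Panthera, Takifugu, Turdus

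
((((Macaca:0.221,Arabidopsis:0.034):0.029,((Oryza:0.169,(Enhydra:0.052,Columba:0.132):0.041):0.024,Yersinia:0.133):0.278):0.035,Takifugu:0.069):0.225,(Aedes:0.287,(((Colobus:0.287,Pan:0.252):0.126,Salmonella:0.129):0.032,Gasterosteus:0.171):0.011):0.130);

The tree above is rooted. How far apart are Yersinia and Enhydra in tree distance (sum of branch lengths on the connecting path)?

0.250

The path runs Yersinia → … → MRCA → … → Enhydra; the MRCA is the node subtending ((Oryza,(Enhydra,Columba)),Yersinia).
Branch lengths along that path: 0.133 + 0.024 + 0.041 + 0.052 = 0.250.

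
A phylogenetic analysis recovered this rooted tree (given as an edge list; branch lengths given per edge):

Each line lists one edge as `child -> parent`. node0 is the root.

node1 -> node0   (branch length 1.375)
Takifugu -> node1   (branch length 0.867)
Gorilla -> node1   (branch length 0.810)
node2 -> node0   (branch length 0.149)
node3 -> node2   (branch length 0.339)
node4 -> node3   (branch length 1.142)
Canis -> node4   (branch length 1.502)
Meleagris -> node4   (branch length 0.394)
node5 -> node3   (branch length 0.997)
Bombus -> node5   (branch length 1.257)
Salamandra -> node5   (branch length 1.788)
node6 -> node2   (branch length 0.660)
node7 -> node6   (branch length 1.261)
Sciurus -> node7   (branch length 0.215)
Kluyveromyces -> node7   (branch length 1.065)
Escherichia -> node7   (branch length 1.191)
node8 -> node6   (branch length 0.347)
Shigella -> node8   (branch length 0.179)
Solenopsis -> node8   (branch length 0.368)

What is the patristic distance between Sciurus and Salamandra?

5.260

The path runs Sciurus → … → MRCA → … → Salamandra; the MRCA is the node subtending (((Canis,Meleagris),(Bombus,Salamandra)),((Sciurus,Kluyveromyces,Escherichia),(Shigella,Solenopsis))).
Branch lengths along that path: 0.215 + 1.261 + 0.660 + 0.339 + 0.997 + 1.788 = 5.260.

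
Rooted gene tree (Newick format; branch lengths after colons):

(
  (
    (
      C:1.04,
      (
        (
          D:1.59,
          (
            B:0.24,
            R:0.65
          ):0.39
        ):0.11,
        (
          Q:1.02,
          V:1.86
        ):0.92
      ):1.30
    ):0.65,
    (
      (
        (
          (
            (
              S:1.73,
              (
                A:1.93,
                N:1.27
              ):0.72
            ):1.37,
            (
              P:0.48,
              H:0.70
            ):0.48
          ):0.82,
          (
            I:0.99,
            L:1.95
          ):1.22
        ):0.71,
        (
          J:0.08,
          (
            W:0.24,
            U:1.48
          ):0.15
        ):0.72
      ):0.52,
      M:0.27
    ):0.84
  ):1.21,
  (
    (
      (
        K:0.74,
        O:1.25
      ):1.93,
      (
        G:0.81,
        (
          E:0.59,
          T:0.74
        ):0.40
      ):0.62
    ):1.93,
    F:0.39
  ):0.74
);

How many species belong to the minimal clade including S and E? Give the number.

23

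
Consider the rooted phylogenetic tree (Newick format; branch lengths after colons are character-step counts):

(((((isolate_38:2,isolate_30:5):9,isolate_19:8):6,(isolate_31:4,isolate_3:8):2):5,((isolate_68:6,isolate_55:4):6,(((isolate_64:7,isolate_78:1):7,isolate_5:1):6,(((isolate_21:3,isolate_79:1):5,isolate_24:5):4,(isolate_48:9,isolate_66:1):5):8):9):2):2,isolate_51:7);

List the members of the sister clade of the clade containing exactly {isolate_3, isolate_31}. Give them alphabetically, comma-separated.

The clade containing exactly {isolate_3, isolate_31} attaches to the tree at the node subtending (((isolate_38,isolate_30),isolate_19),(isolate_31,isolate_3)).
The other lineage descending from that same node — the sister group — is ((isolate_38,isolate_30),isolate_19); its 3 tips in alphabetical order are the answer.

isolate_19, isolate_30, isolate_38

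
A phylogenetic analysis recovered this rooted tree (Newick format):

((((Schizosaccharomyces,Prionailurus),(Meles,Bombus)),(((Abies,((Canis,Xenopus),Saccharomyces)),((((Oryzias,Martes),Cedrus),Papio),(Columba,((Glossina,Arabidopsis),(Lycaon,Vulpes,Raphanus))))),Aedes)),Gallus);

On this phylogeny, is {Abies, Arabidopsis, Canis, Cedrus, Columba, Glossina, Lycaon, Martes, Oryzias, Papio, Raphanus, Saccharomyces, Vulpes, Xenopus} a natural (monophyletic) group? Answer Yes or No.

The most recent common ancestor of these taxa subtends ((Abies,((Canis,Xenopus),Saccharomyces)),((((Oryzias,Martes),Cedrus),Papio),(Columba,((Glossina,Arabidopsis),(Lycaon,Vulpes,Raphanus))))).
That clade has exactly 14 tips — every listed taxon and nothing else — so the group is monophyletic.

Yes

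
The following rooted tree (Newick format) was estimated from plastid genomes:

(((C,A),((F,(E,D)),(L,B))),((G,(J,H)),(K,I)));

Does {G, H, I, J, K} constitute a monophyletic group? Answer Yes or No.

Yes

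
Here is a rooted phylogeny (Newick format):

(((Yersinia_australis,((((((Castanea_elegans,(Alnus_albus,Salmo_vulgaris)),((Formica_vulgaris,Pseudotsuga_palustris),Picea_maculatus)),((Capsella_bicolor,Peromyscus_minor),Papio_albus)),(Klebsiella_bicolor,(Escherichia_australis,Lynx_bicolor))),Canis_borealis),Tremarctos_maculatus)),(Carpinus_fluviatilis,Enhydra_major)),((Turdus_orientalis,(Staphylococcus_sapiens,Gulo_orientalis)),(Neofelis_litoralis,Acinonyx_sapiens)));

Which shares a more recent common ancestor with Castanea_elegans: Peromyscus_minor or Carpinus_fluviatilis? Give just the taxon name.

The MRCA of Castanea_elegans and Peromyscus_minor subtends (((Castanea_elegans,(Alnus_albus,Salmo_vulgaris)),((Formica_vulgaris,Pseudotsuga_palustris),Picea_maculatus)),((Capsella_bicolor,Peromyscus_minor),Papio_albus)) (9 taxa).
The MRCA of Castanea_elegans and Carpinus_fluviatilis subtends ((Yersinia_australis,((((((Castanea_elegans,(Alnus_albus,Salmo_vulgaris)),((Formica_vulgaris,Pseudotsuga_palustris),Picea_maculatus)),((Capsella_bicolor,Peromyscus_minor),Papio_albus)),(Klebsiella_bicolor,(Escherichia_australis,Lynx_bicolor))),Canis_borealis),Tremarctos_maculatus)),(Carpinus_fluviatilis,Enhydra_major)) (17 taxa).
The first is nested inside the second, so Castanea_elegans shares a more recent common ancestor with Peromyscus_minor.

Peromyscus_minor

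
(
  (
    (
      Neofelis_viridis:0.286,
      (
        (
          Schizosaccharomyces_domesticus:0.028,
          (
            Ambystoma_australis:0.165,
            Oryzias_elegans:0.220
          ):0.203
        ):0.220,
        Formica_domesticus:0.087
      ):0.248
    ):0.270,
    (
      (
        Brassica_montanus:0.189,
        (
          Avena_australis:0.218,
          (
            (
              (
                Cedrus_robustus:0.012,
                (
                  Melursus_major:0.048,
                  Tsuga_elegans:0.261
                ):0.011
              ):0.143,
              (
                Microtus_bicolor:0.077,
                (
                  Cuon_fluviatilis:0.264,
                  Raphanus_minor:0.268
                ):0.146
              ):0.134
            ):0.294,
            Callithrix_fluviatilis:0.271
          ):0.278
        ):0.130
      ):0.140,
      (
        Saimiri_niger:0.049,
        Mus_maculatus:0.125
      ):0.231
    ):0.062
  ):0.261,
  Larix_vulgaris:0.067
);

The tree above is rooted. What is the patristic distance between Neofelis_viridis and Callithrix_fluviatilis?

The path runs Neofelis_viridis → … → MRCA → … → Callithrix_fluviatilis; the MRCA is the node subtending ((Neofelis_viridis,((Schizosaccharomyces_domesticus,(Ambystoma_australis,Oryzias_elegans)),Formica_domesticus)),((Brassica_montanus,(Avena_australis,(((Cedrus_robustus,(Melursus_major,Tsuga_elegans)),(Microtus_bicolor,(Cuon_fluviatilis,Raphanus_minor))),Callithrix_fluviatilis))),(Saimiri_niger,Mus_maculatus))).
Branch lengths along that path: 0.286 + 0.270 + 0.062 + 0.140 + 0.130 + 0.278 + 0.271 = 1.437.

1.437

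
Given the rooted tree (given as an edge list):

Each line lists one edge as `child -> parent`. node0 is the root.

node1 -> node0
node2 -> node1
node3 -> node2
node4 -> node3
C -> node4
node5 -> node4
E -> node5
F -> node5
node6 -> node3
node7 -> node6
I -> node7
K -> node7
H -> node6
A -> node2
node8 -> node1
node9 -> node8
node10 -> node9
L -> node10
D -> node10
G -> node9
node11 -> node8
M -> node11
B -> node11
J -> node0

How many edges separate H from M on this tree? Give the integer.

7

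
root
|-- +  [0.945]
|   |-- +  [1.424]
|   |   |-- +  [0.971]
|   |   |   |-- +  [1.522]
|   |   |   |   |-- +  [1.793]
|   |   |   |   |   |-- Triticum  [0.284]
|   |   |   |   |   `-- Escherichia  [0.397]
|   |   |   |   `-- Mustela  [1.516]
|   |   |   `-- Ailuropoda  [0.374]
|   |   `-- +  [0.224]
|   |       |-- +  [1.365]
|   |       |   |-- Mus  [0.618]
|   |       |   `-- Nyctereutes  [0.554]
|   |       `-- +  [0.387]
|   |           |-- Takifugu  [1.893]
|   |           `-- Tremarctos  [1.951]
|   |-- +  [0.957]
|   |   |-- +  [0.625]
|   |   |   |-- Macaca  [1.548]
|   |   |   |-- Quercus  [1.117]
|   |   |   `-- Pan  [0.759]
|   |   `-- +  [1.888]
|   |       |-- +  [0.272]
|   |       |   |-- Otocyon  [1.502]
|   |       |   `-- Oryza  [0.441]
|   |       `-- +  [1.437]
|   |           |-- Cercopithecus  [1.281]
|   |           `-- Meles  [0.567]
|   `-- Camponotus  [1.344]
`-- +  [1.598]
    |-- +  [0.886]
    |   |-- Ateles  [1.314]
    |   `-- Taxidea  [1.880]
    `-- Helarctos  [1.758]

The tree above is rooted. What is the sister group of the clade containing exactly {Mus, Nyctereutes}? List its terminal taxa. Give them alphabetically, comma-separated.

Takifugu, Tremarctos

The clade containing exactly {Mus, Nyctereutes} attaches to the tree at the node subtending ((Mus,Nyctereutes),(Takifugu,Tremarctos)).
The other lineage descending from that same node — the sister group — is (Takifugu,Tremarctos); its 2 tips in alphabetical order are the answer.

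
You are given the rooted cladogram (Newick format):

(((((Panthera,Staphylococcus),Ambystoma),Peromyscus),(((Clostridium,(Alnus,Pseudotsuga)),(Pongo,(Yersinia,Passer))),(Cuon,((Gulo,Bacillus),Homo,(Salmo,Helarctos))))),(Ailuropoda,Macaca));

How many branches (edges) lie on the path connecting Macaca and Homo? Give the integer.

The MRCA of Macaca and Homo is the root of the tree.
From Macaca up to that node: 2 branches. From Homo up to the same node: 5 branches. Total: 2 + 5 = 7.

7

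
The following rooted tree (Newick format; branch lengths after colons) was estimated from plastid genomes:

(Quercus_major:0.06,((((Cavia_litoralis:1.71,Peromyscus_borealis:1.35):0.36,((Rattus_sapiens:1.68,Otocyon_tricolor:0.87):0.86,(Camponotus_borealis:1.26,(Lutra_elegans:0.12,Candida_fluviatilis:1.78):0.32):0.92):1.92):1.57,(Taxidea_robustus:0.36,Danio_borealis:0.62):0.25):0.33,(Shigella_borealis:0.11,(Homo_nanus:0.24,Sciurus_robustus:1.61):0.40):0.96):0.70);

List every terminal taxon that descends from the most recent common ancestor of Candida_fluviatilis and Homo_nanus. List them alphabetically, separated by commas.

Camponotus_borealis, Candida_fluviatilis, Cavia_litoralis, Danio_borealis, Homo_nanus, Lutra_elegans, Otocyon_tricolor, Peromyscus_borealis, Rattus_sapiens, Sciurus_robustus, Shigella_borealis, Taxidea_robustus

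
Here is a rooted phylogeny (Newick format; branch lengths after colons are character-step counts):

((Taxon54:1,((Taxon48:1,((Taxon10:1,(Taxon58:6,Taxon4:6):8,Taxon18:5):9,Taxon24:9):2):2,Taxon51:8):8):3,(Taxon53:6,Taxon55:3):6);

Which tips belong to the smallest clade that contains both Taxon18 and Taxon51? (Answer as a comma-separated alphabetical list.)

Taxon10, Taxon18, Taxon24, Taxon4, Taxon48, Taxon51, Taxon58

Tracing Taxon18: it sits inside (Taxon10,(Taxon58,Taxon4),Taxon18).
Tracing Taxon51: it sits inside ((Taxon48,((Taxon10,(Taxon58,Taxon4),Taxon18),Taxon24)),Taxon51).
The smallest clade enclosing both is ((Taxon48,((Taxon10,(Taxon58,Taxon4),Taxon18),Taxon24)),Taxon51); the answer is its 7 terminal taxa in alphabetical order.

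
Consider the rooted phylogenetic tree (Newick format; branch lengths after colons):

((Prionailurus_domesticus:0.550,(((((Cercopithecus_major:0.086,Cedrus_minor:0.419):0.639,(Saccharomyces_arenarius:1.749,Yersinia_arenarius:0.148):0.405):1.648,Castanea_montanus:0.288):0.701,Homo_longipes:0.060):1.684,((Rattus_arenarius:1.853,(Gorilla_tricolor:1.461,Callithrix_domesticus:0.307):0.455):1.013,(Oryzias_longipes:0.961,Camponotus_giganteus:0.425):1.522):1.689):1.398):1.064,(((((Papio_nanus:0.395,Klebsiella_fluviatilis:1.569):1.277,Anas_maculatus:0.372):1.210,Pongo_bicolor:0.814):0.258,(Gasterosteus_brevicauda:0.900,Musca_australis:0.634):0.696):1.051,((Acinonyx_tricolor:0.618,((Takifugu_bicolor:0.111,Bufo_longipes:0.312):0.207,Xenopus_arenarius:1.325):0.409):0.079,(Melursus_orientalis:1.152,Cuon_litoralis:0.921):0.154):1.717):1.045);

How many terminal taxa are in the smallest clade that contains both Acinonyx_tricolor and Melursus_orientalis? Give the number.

The MRCA of Acinonyx_tricolor and Melursus_orientalis is the node subtending ((Acinonyx_tricolor,((Takifugu_bicolor,Bufo_longipes),Xenopus_arenarius)),(Melursus_orientalis,Cuon_litoralis)).
That clade contains 6 terminal taxa: Acinonyx_tricolor, Bufo_longipes, Cuon_litoralis, Melursus_orientalis, Takifugu_bicolor, Xenopus_arenarius.

6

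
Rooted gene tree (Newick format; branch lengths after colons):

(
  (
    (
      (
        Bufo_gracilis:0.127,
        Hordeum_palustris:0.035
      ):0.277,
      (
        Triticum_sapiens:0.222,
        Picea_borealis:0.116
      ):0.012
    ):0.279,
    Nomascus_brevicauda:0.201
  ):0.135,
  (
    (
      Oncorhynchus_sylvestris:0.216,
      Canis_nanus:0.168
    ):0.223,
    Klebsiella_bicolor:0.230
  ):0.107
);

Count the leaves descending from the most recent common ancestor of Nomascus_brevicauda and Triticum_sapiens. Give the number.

The MRCA of Nomascus_brevicauda and Triticum_sapiens is the node subtending (((Bufo_gracilis,Hordeum_palustris),(Triticum_sapiens,Picea_borealis)),Nomascus_brevicauda).
That clade contains 5 terminal taxa: Bufo_gracilis, Hordeum_palustris, Nomascus_brevicauda, Picea_borealis, Triticum_sapiens.

5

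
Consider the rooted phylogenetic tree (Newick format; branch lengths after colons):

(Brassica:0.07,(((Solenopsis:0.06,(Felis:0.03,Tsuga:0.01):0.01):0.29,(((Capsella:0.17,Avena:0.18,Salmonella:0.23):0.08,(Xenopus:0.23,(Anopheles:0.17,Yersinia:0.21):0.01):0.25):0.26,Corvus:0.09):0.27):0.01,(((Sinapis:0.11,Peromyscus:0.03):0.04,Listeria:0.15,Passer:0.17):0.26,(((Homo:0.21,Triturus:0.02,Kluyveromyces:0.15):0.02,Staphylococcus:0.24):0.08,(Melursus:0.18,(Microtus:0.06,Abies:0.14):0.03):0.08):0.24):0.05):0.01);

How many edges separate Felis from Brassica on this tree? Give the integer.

6

The MRCA of Felis and Brassica is the root of the tree.
From Felis up to that node: 5 branches. From Brassica up to the same node: 1 branch. Total: 5 + 1 = 6.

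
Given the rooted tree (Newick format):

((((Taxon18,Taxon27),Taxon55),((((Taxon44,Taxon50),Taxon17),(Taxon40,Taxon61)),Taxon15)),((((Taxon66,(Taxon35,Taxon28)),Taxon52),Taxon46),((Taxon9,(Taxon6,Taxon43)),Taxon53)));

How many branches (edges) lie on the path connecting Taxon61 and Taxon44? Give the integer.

5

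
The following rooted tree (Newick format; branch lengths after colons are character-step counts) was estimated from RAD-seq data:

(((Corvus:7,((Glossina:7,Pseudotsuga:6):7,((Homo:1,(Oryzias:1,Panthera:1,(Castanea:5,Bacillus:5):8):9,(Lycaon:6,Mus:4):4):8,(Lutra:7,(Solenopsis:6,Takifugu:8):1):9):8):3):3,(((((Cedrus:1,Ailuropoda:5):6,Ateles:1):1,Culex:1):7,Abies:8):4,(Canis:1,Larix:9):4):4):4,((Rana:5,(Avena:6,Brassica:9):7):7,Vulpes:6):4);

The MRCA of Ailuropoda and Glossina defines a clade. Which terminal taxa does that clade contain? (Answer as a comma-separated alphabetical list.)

Tracing Ailuropoda: it sits inside (Cedrus,Ailuropoda).
Tracing Glossina: it sits inside (Glossina,Pseudotsuga).
The smallest clade enclosing both is ((Corvus,((Glossina,Pseudotsuga),((Homo,(Oryzias,Panthera,(Castanea,Bacillus)),(Lycaon,Mus)),(Lutra,(Solenopsis,Takifugu))))),(((((Cedrus,Ailuropoda),Ateles),Culex),Abies),(Canis,Larix))); the answer is its 20 terminal taxa in alphabetical order.

Abies, Ailuropoda, Ateles, Bacillus, Canis, Castanea, Cedrus, Corvus, Culex, Glossina, Homo, Larix, Lutra, Lycaon, Mus, Oryzias, Panthera, Pseudotsuga, Solenopsis, Takifugu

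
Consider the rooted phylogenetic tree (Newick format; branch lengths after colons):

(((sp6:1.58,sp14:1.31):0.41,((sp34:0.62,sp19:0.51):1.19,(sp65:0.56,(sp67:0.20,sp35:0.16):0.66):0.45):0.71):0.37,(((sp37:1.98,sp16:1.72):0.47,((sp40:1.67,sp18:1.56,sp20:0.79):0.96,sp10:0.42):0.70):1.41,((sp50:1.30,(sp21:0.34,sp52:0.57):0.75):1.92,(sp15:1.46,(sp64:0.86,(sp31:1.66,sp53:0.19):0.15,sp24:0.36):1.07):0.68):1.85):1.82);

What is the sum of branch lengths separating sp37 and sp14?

7.77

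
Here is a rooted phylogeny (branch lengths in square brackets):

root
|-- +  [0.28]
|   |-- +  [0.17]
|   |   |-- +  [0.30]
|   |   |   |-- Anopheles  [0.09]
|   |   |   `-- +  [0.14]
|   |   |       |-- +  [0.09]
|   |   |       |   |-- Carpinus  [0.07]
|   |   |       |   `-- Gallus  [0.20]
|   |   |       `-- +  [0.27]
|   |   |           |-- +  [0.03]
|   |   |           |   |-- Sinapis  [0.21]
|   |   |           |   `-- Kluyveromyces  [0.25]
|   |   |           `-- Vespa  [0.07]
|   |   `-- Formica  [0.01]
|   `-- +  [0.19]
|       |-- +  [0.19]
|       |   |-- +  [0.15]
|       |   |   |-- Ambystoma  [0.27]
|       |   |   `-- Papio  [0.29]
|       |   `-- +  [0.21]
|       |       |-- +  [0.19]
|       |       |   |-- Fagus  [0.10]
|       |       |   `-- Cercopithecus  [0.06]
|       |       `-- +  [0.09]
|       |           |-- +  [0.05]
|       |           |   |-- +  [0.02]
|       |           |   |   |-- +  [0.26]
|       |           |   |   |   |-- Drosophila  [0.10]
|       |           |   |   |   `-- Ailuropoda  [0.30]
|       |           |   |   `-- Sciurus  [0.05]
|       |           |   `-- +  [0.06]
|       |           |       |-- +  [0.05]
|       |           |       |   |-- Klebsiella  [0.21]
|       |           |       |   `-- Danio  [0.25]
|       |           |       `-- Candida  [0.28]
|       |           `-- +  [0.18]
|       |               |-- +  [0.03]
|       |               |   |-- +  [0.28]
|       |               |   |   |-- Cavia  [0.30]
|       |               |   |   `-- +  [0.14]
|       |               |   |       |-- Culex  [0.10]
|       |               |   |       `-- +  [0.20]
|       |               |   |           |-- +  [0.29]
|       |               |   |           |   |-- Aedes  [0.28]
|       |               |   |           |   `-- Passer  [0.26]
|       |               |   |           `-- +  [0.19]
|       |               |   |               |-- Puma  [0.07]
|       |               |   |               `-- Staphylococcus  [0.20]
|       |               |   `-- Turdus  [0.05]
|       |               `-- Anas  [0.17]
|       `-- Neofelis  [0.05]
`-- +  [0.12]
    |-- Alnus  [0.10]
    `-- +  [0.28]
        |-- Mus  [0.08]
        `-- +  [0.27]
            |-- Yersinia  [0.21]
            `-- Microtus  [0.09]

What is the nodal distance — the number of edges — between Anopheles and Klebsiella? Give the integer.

11

The MRCA of Anopheles and Klebsiella is the node subtending (((Anopheles,((Carpinus,Gallus),((Sinapis,Kluyveromyces),Vespa))),Formica),(((Ambystoma,Papio),((Fagus,Cercopithecus),((((Drosophila,Ailuropoda),Sciurus),((Klebsiella,Danio),Candida)),(((Cavia,(Culex,((Aedes,Passer),(Puma,Staphylococcus)))),Turdus),Anas)))),Neofelis)).
From Anopheles up to that node: 3 branches. From Klebsiella up to the same node: 8 branches. Total: 3 + 8 = 11.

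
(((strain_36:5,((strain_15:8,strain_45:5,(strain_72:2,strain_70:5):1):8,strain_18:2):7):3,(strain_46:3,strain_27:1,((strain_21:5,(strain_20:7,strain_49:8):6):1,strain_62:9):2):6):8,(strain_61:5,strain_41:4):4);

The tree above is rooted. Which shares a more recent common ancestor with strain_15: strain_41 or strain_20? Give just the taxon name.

The MRCA of strain_15 and strain_20 subtends ((strain_36,((strain_15,strain_45,(strain_72,strain_70)),strain_18)),(strain_46,strain_27,((strain_21,(strain_20,strain_49)),strain_62))) (12 taxa).
The MRCA of strain_15 and strain_41 is the root, subtending the entire tree (14 taxa).
The first is nested inside the second, so strain_15 shares a more recent common ancestor with strain_20.

strain_20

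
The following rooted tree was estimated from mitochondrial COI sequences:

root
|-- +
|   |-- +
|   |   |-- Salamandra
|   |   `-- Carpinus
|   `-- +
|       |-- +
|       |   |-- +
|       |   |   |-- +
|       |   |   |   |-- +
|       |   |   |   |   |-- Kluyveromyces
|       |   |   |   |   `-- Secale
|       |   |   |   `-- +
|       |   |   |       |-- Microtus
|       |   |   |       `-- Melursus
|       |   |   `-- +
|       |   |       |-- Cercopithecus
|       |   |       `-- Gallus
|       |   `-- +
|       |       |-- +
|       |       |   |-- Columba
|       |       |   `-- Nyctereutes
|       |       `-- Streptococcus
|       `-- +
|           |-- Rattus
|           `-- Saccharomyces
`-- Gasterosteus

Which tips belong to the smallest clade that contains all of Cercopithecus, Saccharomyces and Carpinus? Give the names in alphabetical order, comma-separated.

Carpinus, Cercopithecus, Columba, Gallus, Kluyveromyces, Melursus, Microtus, Nyctereutes, Rattus, Saccharomyces, Salamandra, Secale, Streptococcus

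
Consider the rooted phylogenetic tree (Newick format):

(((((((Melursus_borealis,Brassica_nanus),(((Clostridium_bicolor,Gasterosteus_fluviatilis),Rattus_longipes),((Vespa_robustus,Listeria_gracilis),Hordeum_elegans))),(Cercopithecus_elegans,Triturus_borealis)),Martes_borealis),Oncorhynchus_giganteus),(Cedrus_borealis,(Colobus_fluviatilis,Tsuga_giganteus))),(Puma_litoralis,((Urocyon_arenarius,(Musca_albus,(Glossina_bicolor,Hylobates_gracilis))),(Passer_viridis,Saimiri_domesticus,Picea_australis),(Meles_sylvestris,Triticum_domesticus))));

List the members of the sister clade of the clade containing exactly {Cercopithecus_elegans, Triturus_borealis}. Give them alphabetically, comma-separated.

The clade containing exactly {Cercopithecus_elegans, Triturus_borealis} attaches to the tree at the node subtending (((Melursus_borealis,Brassica_nanus),(((Clostridium_bicolor,Gasterosteus_fluviatilis),Rattus_longipes),((Vespa_robustus,Listeria_gracilis),Hordeum_elegans))),(Cercopithecus_elegans,Triturus_borealis)).
The other lineage descending from that same node — the sister group — is ((Melursus_borealis,Brassica_nanus),(((Clostridium_bicolor,Gasterosteus_fluviatilis),Rattus_longipes),((Vespa_robustus,Listeria_gracilis),Hordeum_elegans))); its 8 tips in alphabetical order are the answer.

Brassica_nanus, Clostridium_bicolor, Gasterosteus_fluviatilis, Hordeum_elegans, Listeria_gracilis, Melursus_borealis, Rattus_longipes, Vespa_robustus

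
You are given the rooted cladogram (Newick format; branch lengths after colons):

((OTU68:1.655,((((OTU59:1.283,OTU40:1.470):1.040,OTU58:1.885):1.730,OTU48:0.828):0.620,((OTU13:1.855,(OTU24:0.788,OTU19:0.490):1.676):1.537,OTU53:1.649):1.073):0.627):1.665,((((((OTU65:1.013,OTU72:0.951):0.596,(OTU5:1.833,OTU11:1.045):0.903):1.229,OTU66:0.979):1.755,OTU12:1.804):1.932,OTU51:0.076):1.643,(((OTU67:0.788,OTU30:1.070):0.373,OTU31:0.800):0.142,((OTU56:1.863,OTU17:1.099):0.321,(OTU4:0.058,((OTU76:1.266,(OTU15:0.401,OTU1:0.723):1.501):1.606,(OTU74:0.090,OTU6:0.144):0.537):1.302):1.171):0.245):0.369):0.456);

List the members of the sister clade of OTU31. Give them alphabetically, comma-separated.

OTU30, OTU67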